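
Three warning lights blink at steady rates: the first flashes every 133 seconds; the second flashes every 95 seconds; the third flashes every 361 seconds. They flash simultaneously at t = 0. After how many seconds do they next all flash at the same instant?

12635 seconds

The first simultaneous occurrence is after LCM of the individual periods.
133 = 7 × 19
95 = 5 × 19
361 = 19^2
LCM(133, 95, 361) = 5 × 7 × 19^2 = 12635.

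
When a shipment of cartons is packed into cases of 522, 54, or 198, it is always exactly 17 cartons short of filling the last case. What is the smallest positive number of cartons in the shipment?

Being 17 short of a full case of size k means N ≡ −17 (mod k), i.e. N + 17 is a multiple of each size.
522 = 2 × 3^2 × 29
54 = 2 × 3^3
198 = 2 × 3^2 × 11
LCM(522, 54, 198) = 2 × 3^3 × 11 × 29 = 17226.
Smallest positive N is 17226 − 17 = 17209.

17209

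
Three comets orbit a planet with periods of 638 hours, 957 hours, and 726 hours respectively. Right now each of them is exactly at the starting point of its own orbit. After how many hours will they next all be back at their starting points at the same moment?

21054 hours

They coincide at every common multiple of the periods; the first is the LCM.
638 = 2 × 11 × 29
957 = 3 × 11 × 29
726 = 2 × 3 × 11^2
LCM(638, 957, 726) = 2 × 3 × 11^2 × 29 = 21054.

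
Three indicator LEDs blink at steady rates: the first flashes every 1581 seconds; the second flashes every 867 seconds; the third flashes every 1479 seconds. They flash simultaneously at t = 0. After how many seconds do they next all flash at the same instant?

The first simultaneous occurrence is after LCM of the individual periods.
1581 = 3 × 17 × 31
867 = 3 × 17^2
1479 = 3 × 17 × 29
LCM(1581, 867, 1479) = 3 × 17^2 × 29 × 31 = 779433.

779433 seconds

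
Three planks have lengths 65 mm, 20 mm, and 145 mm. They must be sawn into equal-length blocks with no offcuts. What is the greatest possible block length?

This is the greatest common divisor of 65, 20, and 145.
65 = 5 × 13
20 = 2^2 × 5
145 = 5 × 29
gcd(65, 20, 145) = 5.

5 mm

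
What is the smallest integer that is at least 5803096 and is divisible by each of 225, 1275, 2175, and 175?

6211800

The integer must be a common multiple of 225, 1275, 2175, and 175, so a multiple of their LCM.
225 = 3^2 × 5^2
1275 = 3 × 5^2 × 17
2175 = 3 × 5^2 × 29
175 = 5^2 × 7
LCM(225, 1275, 2175, 175) = 3^2 × 5^2 × 7 × 17 × 29 = 776475.
Smallest multiple of 776475 that is ≥ 5803096: ⌈5803096/776475⌉ × 776475 = 8 × 776475 = 6211800.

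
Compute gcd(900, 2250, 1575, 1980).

45

900 = 2^2 × 3^2 × 5^2
2250 = 2 × 3^2 × 5^3
1575 = 3^2 × 5^2 × 7
1980 = 2^2 × 3^2 × 5 × 11
gcd(900, 2250, 1575, 1980) = 3^2 × 5 = 45.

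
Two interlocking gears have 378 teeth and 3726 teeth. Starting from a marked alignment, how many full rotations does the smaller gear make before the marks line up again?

The first common completion time is the LCM of the periods.
378 = 2 × 3^3 × 7
3726 = 2 × 3^4 × 23
LCM(378, 3726) = 2 × 3^4 × 7 × 23 = 26082.
Rotations for period 378: 26082 / 378 = 69.

69 rotations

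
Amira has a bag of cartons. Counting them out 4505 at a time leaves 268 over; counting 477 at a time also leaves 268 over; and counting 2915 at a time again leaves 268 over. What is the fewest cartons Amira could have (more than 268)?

446263

N − 268 must be a common multiple of 4505, 477, and 2915.
4505 = 5 × 17 × 53
477 = 3^2 × 53
2915 = 5 × 11 × 53
LCM(4505, 477, 2915) = 3^2 × 5 × 11 × 17 × 53 = 445995.
Smallest N > 268 is LCM + 268 = 445995 + 268 = 446263.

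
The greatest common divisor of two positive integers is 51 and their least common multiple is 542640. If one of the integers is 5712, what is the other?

For two integers, gcd × lcm = product, so the other is (51 × 542640) / 5712 = 27674640 / 5712 = 4845.

4845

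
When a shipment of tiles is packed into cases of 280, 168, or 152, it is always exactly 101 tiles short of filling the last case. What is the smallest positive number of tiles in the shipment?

Being 101 short of a full case of size k means N ≡ −101 (mod k), i.e. N + 101 is a multiple of each size.
280 = 2^3 × 5 × 7
168 = 2^3 × 3 × 7
152 = 2^3 × 19
LCM(280, 168, 152) = 2^3 × 3 × 5 × 7 × 19 = 15960.
Smallest positive N is 15960 − 101 = 15859.

15859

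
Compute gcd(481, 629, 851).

37

481 = 13 × 37
629 = 17 × 37
851 = 23 × 37
gcd(481, 629, 851) = 37.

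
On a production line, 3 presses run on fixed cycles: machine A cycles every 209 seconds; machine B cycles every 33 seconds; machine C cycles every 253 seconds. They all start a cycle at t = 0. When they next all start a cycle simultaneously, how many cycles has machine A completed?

The first common completion time is the LCM of the periods.
209 = 11 × 19
33 = 3 × 11
253 = 11 × 23
LCM(209, 33, 253) = 3 × 11 × 19 × 23 = 14421.
Cycles for period 209: 14421 / 209 = 69.

69 cycles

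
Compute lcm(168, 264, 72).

5544

168 = 2^3 × 3 × 7
264 = 2^3 × 3 × 11
72 = 2^3 × 3^2
LCM(168, 264, 72) = 2^3 × 3^2 × 7 × 11 = 5544.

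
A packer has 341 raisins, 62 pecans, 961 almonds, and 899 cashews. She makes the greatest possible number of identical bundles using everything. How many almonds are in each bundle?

31

Number of bundles = gcd(341, 62, 961, 899).
341 = 11 × 31
62 = 2 × 31
961 = 31^2
899 = 29 × 31
gcd(341, 62, 961, 899) = 31.
almonds per bundle = 961 / 31 = 31.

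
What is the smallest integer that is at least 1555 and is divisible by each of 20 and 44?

The integer must be a common multiple of 20 and 44, so a multiple of their LCM.
20 = 2^2 × 5
44 = 2^2 × 11
LCM(20, 44) = 2^2 × 5 × 11 = 220.
Smallest multiple of 220 that is ≥ 1555: ⌈1555/220⌉ × 220 = 8 × 220 = 1760.

1760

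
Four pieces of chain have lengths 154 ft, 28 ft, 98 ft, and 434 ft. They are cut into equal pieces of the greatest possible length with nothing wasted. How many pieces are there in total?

Piece length = gcd(154, 28, 98, 434).
154 = 2 × 7 × 11
28 = 2^2 × 7
98 = 2 × 7^2
434 = 2 × 7 × 31
gcd(154, 28, 98, 434) = 2 × 7 = 14.
Total pieces = 154/14 + 28/14 + 98/14 + 434/14 = 11 + 2 + 7 + 31 = 51.

51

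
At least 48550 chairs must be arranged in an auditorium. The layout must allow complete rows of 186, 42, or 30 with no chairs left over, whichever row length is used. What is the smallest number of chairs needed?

The number of chairs must be a common multiple of 186, 42, and 30, so a multiple of their LCM.
186 = 2 × 3 × 31
42 = 2 × 3 × 7
30 = 2 × 3 × 5
LCM(186, 42, 30) = 2 × 3 × 5 × 7 × 31 = 6510.
Smallest multiple of 6510 that is ≥ 48550: ⌈48550/6510⌉ × 6510 = 8 × 6510 = 52080.

52080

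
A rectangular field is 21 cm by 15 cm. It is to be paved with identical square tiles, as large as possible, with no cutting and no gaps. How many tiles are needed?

35

Tile side = gcd(21, 15).
21 = 3 × 7
15 = 3 × 5
gcd(21, 15) = 3.
Tiles: (21/3) × (15/3) = 7 × 5 = 35.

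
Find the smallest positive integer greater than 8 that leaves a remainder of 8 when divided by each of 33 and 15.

173

N − 8 must be a common multiple of 33 and 15.
33 = 3 × 11
15 = 3 × 5
LCM(33, 15) = 3 × 5 × 11 = 165.
Smallest N > 8 is LCM + 8 = 165 + 8 = 173.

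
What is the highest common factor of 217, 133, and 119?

217 = 7 × 31
133 = 7 × 19
119 = 7 × 17
gcd(217, 133, 119) = 7.

7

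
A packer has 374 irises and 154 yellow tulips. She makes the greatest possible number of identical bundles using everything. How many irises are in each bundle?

Number of bundles = gcd(374, 154).
374 = 2 × 11 × 17
154 = 2 × 7 × 11
gcd(374, 154) = 2 × 11 = 22.
irises per bundle = 374 / 22 = 17.

17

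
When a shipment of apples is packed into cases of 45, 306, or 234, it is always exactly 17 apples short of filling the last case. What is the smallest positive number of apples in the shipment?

Being 17 short of a full case of size k means N ≡ −17 (mod k), i.e. N + 17 is a multiple of each size.
45 = 3^2 × 5
306 = 2 × 3^2 × 17
234 = 2 × 3^2 × 13
LCM(45, 306, 234) = 2 × 3^2 × 5 × 13 × 17 = 19890.
Smallest positive N is 19890 − 17 = 19873.

19873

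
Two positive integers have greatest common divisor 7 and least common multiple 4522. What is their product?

For any two positive integers, gcd × lcm = product = 7 × 4522 = 31654.

31654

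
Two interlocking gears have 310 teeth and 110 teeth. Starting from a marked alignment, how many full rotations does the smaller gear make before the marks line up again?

31 rotations

The first common completion time is the LCM of the periods.
310 = 2 × 5 × 31
110 = 2 × 5 × 11
LCM(310, 110) = 2 × 5 × 11 × 31 = 3410.
Rotations for period 110: 3410 / 110 = 31.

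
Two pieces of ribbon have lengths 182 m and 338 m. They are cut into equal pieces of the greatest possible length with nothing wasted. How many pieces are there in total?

Piece length = gcd(182, 338).
182 = 2 × 7 × 13
338 = 2 × 13^2
gcd(182, 338) = 2 × 13 = 26.
Total pieces = 182/26 + 338/26 = 7 + 13 = 20.

20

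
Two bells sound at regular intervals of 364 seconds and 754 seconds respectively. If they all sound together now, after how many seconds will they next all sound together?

The first simultaneous occurrence is after LCM of the individual periods.
364 = 2^2 × 7 × 13
754 = 2 × 13 × 29
LCM(364, 754) = 2^2 × 7 × 13 × 29 = 10556.

10556 seconds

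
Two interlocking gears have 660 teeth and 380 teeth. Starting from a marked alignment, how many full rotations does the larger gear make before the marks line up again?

They are all back at their starting positions together after one LCM of the periods.
660 = 2^2 × 3 × 5 × 11
380 = 2^2 × 5 × 19
LCM(660, 380) = 2^2 × 3 × 5 × 11 × 19 = 12540.
Rotations for period 660: 12540 / 660 = 19.

19 rotations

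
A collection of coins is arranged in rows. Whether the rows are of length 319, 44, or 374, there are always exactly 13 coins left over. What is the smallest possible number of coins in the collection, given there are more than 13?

21705

N − 13 must be a common multiple of 319, 44, and 374.
319 = 11 × 29
44 = 2^2 × 11
374 = 2 × 11 × 17
LCM(319, 44, 374) = 2^2 × 11 × 17 × 29 = 21692.
Smallest N > 13 is LCM + 13 = 21692 + 13 = 21705.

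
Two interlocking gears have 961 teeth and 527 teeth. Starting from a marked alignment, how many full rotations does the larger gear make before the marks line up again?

17 rotations

They are all back at their starting positions together after one LCM of the periods.
961 = 31^2
527 = 17 × 31
LCM(961, 527) = 17 × 31^2 = 16337.
Rotations for period 961: 16337 / 961 = 17.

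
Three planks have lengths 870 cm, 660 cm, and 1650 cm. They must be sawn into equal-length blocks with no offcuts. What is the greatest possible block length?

This is the greatest common divisor of 870, 660, and 1650.
870 = 2 × 3 × 5 × 29
660 = 2^2 × 3 × 5 × 11
1650 = 2 × 3 × 5^2 × 11
gcd(870, 660, 1650) = 2 × 3 × 5 = 30.

30 cm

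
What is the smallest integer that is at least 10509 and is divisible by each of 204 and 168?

The integer must be a common multiple of 204 and 168, so a multiple of their LCM.
204 = 2^2 × 3 × 17
168 = 2^3 × 3 × 7
LCM(204, 168) = 2^3 × 3 × 7 × 17 = 2856.
Smallest multiple of 2856 that is ≥ 10509: ⌈10509/2856⌉ × 2856 = 4 × 2856 = 11424.

11424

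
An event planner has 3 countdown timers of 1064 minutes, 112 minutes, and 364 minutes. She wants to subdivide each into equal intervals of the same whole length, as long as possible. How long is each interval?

28 minutes

The interval must divide each timer length; the longest such is the gcd.
1064 = 2^3 × 7 × 19
112 = 2^4 × 7
364 = 2^2 × 7 × 13
gcd(1064, 112, 364) = 2^2 × 7 = 28.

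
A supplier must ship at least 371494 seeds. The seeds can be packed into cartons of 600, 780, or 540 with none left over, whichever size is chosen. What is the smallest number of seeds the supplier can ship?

421200

The number of seeds must be a common multiple of 600, 780, and 540, so a multiple of their LCM.
600 = 2^3 × 3 × 5^2
780 = 2^2 × 3 × 5 × 13
540 = 2^2 × 3^3 × 5
LCM(600, 780, 540) = 2^3 × 3^3 × 5^2 × 13 = 70200.
Smallest multiple of 70200 that is ≥ 371494: ⌈371494/70200⌉ × 70200 = 6 × 70200 = 421200.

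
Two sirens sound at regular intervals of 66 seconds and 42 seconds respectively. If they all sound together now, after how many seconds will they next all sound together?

They coincide at every common multiple of the periods; the first is the LCM.
66 = 2 × 3 × 11
42 = 2 × 3 × 7
LCM(66, 42) = 2 × 3 × 7 × 11 = 462.

462 seconds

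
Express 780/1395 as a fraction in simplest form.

52/93

780 = 2^2 × 3 × 5 × 13
1395 = 3^2 × 5 × 31
gcd(780, 1395) = 3 × 5 = 15.
Divide numerator and denominator by 15: 780/1395 = 52/93.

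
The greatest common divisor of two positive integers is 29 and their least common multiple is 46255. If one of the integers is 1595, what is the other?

For two integers, gcd × lcm = product, so the other is (29 × 46255) / 1595 = 1341395 / 1595 = 841.

841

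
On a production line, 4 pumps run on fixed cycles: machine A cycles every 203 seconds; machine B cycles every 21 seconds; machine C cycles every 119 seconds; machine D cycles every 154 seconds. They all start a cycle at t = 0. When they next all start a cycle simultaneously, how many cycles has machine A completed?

The first common completion time is the LCM of the periods.
203 = 7 × 29
21 = 3 × 7
119 = 7 × 17
154 = 2 × 7 × 11
LCM(203, 21, 119, 154) = 2 × 3 × 7 × 11 × 17 × 29 = 227766.
Cycles for period 203: 227766 / 203 = 1122.

1122 cycles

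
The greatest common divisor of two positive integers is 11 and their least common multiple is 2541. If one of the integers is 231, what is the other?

121

For two integers, gcd × lcm = product, so the other is (11 × 2541) / 231 = 27951 / 231 = 121.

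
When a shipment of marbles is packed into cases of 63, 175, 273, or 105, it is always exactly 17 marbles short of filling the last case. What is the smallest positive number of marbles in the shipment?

Being 17 short of a full case of size k means N ≡ −17 (mod k), i.e. N + 17 is a multiple of each size.
63 = 3^2 × 7
175 = 5^2 × 7
273 = 3 × 7 × 13
105 = 3 × 5 × 7
LCM(63, 175, 273, 105) = 3^2 × 5^2 × 7 × 13 = 20475.
Smallest positive N is 20475 − 17 = 20458.

20458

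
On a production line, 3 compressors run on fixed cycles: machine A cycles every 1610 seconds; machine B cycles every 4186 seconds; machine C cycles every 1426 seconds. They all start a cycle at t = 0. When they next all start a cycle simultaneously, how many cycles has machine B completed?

All finish a whole number of cycles simultaneously at t = LCM of the periods.
1610 = 2 × 5 × 7 × 23
4186 = 2 × 7 × 13 × 23
1426 = 2 × 23 × 31
LCM(1610, 4186, 1426) = 2 × 5 × 7 × 13 × 23 × 31 = 648830.
Cycles for period 4186: 648830 / 4186 = 155.

155 cycles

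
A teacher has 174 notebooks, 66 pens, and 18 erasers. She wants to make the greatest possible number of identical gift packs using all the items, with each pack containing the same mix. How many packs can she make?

The pack count must divide each quantity, so the greatest is gcd(174, 66, 18).
174 = 2 × 3 × 29
66 = 2 × 3 × 11
18 = 2 × 3^2
gcd(174, 66, 18) = 2 × 3 = 6.

6 packs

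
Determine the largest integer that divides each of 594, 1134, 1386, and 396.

18

594 = 2 × 3^3 × 11
1134 = 2 × 3^4 × 7
1386 = 2 × 3^2 × 7 × 11
396 = 2^2 × 3^2 × 11
gcd(594, 1134, 1386, 396) = 2 × 3^2 = 18.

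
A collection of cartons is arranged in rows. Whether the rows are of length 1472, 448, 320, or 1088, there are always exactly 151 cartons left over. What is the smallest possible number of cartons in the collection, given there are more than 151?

N − 151 must be a common multiple of 1472, 448, 320, and 1088.
1472 = 2^6 × 23
448 = 2^6 × 7
320 = 2^6 × 5
1088 = 2^6 × 17
LCM(1472, 448, 320, 1088) = 2^6 × 5 × 7 × 17 × 23 = 875840.
Smallest N > 151 is LCM + 151 = 875840 + 151 = 875991.

875991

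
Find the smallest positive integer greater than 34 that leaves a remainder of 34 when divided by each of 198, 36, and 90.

N − 34 must be a common multiple of 198, 36, and 90.
198 = 2 × 3^2 × 11
36 = 2^2 × 3^2
90 = 2 × 3^2 × 5
LCM(198, 36, 90) = 2^2 × 3^2 × 5 × 11 = 1980.
Smallest N > 34 is LCM + 34 = 1980 + 34 = 2014.

2014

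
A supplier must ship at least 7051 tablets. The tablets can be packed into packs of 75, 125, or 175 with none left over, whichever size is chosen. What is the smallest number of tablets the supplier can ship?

7875

The number of tablets must be a common multiple of 75, 125, and 175, so a multiple of their LCM.
75 = 3 × 5^2
125 = 5^3
175 = 5^2 × 7
LCM(75, 125, 175) = 3 × 5^3 × 7 = 2625.
Smallest multiple of 2625 that is ≥ 7051: ⌈7051/2625⌉ × 2625 = 3 × 2625 = 7875.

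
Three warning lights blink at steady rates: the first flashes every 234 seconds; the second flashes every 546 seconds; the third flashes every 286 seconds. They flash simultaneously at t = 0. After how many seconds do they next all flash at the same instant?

The first simultaneous occurrence is after LCM of the individual periods.
234 = 2 × 3^2 × 13
546 = 2 × 3 × 7 × 13
286 = 2 × 11 × 13
LCM(234, 546, 286) = 2 × 3^2 × 7 × 11 × 13 = 18018.

18018 seconds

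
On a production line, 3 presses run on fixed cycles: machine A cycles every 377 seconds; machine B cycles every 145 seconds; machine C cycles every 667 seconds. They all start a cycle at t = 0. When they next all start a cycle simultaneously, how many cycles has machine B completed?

299 cycles

All finish a whole number of cycles simultaneously at t = LCM of the periods.
377 = 13 × 29
145 = 5 × 29
667 = 23 × 29
LCM(377, 145, 667) = 5 × 13 × 23 × 29 = 43355.
Cycles for period 145: 43355 / 145 = 299.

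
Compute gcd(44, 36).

44 = 2^2 × 11
36 = 2^2 × 3^2
gcd(44, 36) = 2^2 = 4.

4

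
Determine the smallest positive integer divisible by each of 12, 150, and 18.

12 = 2^2 × 3
150 = 2 × 3 × 5^2
18 = 2 × 3^2
LCM(12, 150, 18) = 2^2 × 3^2 × 5^2 = 900.

900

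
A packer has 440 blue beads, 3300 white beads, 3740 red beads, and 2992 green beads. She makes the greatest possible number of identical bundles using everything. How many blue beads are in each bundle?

Number of bundles = gcd(440, 3300, 3740, 2992).
440 = 2^3 × 5 × 11
3300 = 2^2 × 3 × 5^2 × 11
3740 = 2^2 × 5 × 11 × 17
2992 = 2^4 × 11 × 17
gcd(440, 3300, 3740, 2992) = 2^2 × 11 = 44.
blue beads per bundle = 440 / 44 = 10.

10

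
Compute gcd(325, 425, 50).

325 = 5^2 × 13
425 = 5^2 × 17
50 = 2 × 5^2
gcd(325, 425, 50) = 5^2 = 25.

25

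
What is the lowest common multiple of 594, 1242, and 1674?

423522

594 = 2 × 3^3 × 11
1242 = 2 × 3^3 × 23
1674 = 2 × 3^3 × 31
LCM(594, 1242, 1674) = 2 × 3^3 × 11 × 23 × 31 = 423522.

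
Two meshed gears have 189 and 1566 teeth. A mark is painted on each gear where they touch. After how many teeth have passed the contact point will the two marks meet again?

They coincide at every common multiple of the periods; the first is the LCM.
189 = 3^3 × 7
1566 = 2 × 3^3 × 29
LCM(189, 1566) = 2 × 3^3 × 7 × 29 = 10962.

10962 teeth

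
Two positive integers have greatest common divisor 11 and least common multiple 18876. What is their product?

For any two positive integers, gcd × lcm = product = 11 × 18876 = 207636.

207636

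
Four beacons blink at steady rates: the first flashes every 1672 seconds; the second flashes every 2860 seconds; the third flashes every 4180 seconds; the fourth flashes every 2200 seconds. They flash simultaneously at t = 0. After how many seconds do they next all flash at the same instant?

They coincide at every common multiple of the periods; the first is the LCM.
1672 = 2^3 × 11 × 19
2860 = 2^2 × 5 × 11 × 13
4180 = 2^2 × 5 × 11 × 19
2200 = 2^3 × 5^2 × 11
LCM(1672, 2860, 4180, 2200) = 2^3 × 5^2 × 11 × 13 × 19 = 543400.

543400 seconds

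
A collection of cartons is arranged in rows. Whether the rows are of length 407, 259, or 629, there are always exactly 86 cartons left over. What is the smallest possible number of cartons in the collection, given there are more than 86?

N − 86 must be a common multiple of 407, 259, and 629.
407 = 11 × 37
259 = 7 × 37
629 = 17 × 37
LCM(407, 259, 629) = 7 × 11 × 17 × 37 = 48433.
Smallest N > 86 is LCM + 86 = 48433 + 86 = 48519.

48519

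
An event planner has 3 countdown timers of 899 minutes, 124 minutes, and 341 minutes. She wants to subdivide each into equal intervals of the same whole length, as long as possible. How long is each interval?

The interval must divide each timer length; the longest such is the gcd.
899 = 29 × 31
124 = 2^2 × 31
341 = 11 × 31
gcd(899, 124, 341) = 31.

31 minutes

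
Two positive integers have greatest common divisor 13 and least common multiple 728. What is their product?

9464

For any two positive integers, gcd × lcm = product = 13 × 728 = 9464.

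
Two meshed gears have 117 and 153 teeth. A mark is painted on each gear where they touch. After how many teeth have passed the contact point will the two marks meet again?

1989 teeth

The first simultaneous occurrence is after LCM of the individual periods.
117 = 3^2 × 13
153 = 3^2 × 17
LCM(117, 153) = 3^2 × 13 × 17 = 1989.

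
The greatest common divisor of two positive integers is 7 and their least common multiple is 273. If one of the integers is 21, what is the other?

For two integers, gcd × lcm = product, so the other is (7 × 273) / 21 = 1911 / 21 = 91.

91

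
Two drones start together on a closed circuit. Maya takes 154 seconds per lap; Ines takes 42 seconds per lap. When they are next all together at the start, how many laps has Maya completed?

3 laps

They are all back at their starting positions together after one LCM of the periods.
154 = 2 × 7 × 11
42 = 2 × 3 × 7
LCM(154, 42) = 2 × 3 × 7 × 11 = 462.
Laps for period 154: 462 / 154 = 3.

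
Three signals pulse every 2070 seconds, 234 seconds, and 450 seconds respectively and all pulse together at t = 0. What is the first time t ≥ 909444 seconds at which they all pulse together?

Joint pulses occur at multiples of LCM(2070, 234, 450).
2070 = 2 × 3^2 × 5 × 23
234 = 2 × 3^2 × 13
450 = 2 × 3^2 × 5^2
LCM(2070, 234, 450) = 2 × 3^2 × 5^2 × 13 × 23 = 134550.
Smallest multiple of 134550 that is ≥ 909444: ⌈909444/134550⌉ × 134550 = 7 × 134550 = 941850.

941850 seconds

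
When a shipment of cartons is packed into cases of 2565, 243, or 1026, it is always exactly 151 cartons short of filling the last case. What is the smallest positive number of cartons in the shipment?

46019

Being 151 short of a full case of size k means N ≡ −151 (mod k), i.e. N + 151 is a multiple of each size.
2565 = 3^3 × 5 × 19
243 = 3^5
1026 = 2 × 3^3 × 19
LCM(2565, 243, 1026) = 2 × 3^5 × 5 × 19 = 46170.
Smallest positive N is 46170 − 151 = 46019.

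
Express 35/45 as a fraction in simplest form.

7/9

35 = 5 × 7
45 = 3^2 × 5
gcd(35, 45) = 5.
Divide numerator and denominator by 5: 35/45 = 7/9.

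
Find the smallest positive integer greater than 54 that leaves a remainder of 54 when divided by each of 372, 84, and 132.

28698

N − 54 must be a common multiple of 372, 84, and 132.
372 = 2^2 × 3 × 31
84 = 2^2 × 3 × 7
132 = 2^2 × 3 × 11
LCM(372, 84, 132) = 2^2 × 3 × 7 × 11 × 31 = 28644.
Smallest N > 54 is LCM + 54 = 28644 + 54 = 28698.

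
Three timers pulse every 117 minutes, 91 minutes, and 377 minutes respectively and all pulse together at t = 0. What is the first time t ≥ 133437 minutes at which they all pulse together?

142506 minutes

Joint pulses occur at multiples of LCM(117, 91, 377).
117 = 3^2 × 13
91 = 7 × 13
377 = 13 × 29
LCM(117, 91, 377) = 3^2 × 7 × 13 × 29 = 23751.
Smallest multiple of 23751 that is ≥ 133437: ⌈133437/23751⌉ × 23751 = 6 × 23751 = 142506.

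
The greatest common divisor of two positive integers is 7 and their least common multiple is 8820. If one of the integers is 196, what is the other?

For two integers, gcd × lcm = product, so the other is (7 × 8820) / 196 = 61740 / 196 = 315.

315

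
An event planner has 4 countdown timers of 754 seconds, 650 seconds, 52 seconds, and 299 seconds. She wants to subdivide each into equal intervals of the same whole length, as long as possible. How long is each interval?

13 seconds

The interval must divide each timer length; the longest such is the gcd.
754 = 2 × 13 × 29
650 = 2 × 5^2 × 13
52 = 2^2 × 13
299 = 13 × 23
gcd(754, 650, 52, 299) = 13.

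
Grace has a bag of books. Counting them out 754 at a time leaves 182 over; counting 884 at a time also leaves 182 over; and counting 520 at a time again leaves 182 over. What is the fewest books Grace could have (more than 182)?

N − 182 must be a common multiple of 754, 884, and 520.
754 = 2 × 13 × 29
884 = 2^2 × 13 × 17
520 = 2^3 × 5 × 13
LCM(754, 884, 520) = 2^3 × 5 × 13 × 17 × 29 = 256360.
Smallest N > 182 is LCM + 182 = 256360 + 182 = 256542.

256542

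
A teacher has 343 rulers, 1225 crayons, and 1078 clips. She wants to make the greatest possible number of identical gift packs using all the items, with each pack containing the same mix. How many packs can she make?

49 packs

The pack count must divide each quantity, so the greatest is gcd(343, 1225, 1078).
343 = 7^3
1225 = 5^2 × 7^2
1078 = 2 × 7^2 × 11
gcd(343, 1225, 1078) = 7^2 = 49.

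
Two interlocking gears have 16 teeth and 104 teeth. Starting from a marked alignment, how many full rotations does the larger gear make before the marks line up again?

2 rotations

All finish a whole number of cycles simultaneously at t = LCM of the periods.
16 = 2^4
104 = 2^3 × 13
LCM(16, 104) = 2^4 × 13 = 208.
Rotations for period 104: 208 / 104 = 2.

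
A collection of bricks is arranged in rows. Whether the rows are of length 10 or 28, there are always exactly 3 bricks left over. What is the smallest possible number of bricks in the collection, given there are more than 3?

143

N − 3 must be a common multiple of 10 and 28.
10 = 2 × 5
28 = 2^2 × 7
LCM(10, 28) = 2^2 × 5 × 7 = 140.
Smallest N > 3 is LCM + 3 = 140 + 3 = 143.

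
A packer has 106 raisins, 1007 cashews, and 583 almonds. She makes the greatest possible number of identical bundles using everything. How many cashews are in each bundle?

Number of bundles = gcd(106, 1007, 583).
106 = 2 × 53
1007 = 19 × 53
583 = 11 × 53
gcd(106, 1007, 583) = 53.
cashews per bundle = 1007 / 53 = 19.

19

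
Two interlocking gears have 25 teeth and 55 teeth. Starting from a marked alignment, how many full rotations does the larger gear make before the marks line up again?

5 rotations

All finish a whole number of cycles simultaneously at t = LCM of the periods.
25 = 5^2
55 = 5 × 11
LCM(25, 55) = 5^2 × 11 = 275.
Rotations for period 55: 275 / 55 = 5.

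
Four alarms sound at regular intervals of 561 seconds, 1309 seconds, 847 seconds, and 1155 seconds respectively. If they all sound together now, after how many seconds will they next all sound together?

They coincide at every common multiple of the periods; the first is the LCM.
561 = 3 × 11 × 17
1309 = 7 × 11 × 17
847 = 7 × 11^2
1155 = 3 × 5 × 7 × 11
LCM(561, 1309, 847, 1155) = 3 × 5 × 7 × 11^2 × 17 = 215985.

215985 seconds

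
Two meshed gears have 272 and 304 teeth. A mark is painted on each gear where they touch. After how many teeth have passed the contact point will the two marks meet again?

5168 teeth

The first simultaneous occurrence is after LCM of the individual periods.
272 = 2^4 × 17
304 = 2^4 × 19
LCM(272, 304) = 2^4 × 17 × 19 = 5168.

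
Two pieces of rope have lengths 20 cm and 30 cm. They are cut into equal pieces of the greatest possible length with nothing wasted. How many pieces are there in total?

Piece length = gcd(20, 30).
20 = 2^2 × 5
30 = 2 × 3 × 5
gcd(20, 30) = 2 × 5 = 10.
Total pieces = 20/10 + 30/10 = 2 + 3 = 5.

5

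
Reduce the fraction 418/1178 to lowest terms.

11/31

418 = 2 × 11 × 19
1178 = 2 × 19 × 31
gcd(418, 1178) = 2 × 19 = 38.
Divide numerator and denominator by 38: 418/1178 = 11/31.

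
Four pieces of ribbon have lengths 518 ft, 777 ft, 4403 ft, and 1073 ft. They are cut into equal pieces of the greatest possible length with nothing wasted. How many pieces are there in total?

Piece length = gcd(518, 777, 4403, 1073).
518 = 2 × 7 × 37
777 = 3 × 7 × 37
4403 = 7 × 17 × 37
1073 = 29 × 37
gcd(518, 777, 4403, 1073) = 37.
Total pieces = 518/37 + 777/37 + 4403/37 + 1073/37 = 14 + 21 + 119 + 29 = 183.

183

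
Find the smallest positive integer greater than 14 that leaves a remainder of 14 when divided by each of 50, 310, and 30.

4664

N − 14 must be a common multiple of 50, 310, and 30.
50 = 2 × 5^2
310 = 2 × 5 × 31
30 = 2 × 3 × 5
LCM(50, 310, 30) = 2 × 3 × 5^2 × 31 = 4650.
Smallest N > 14 is LCM + 14 = 4650 + 14 = 4664.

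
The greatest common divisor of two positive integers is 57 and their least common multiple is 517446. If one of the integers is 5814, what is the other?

For two integers, gcd × lcm = product, so the other is (57 × 517446) / 5814 = 29494422 / 5814 = 5073.

5073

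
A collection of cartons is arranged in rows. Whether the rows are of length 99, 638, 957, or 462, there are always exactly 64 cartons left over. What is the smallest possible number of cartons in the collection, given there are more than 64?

N − 64 must be a common multiple of 99, 638, 957, and 462.
99 = 3^2 × 11
638 = 2 × 11 × 29
957 = 3 × 11 × 29
462 = 2 × 3 × 7 × 11
LCM(99, 638, 957, 462) = 2 × 3^2 × 7 × 11 × 29 = 40194.
Smallest N > 64 is LCM + 64 = 40194 + 64 = 40258.

40258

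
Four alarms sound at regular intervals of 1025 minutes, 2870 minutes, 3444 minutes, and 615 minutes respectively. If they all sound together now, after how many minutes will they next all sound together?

The first simultaneous occurrence is after LCM of the individual periods.
1025 = 5^2 × 41
2870 = 2 × 5 × 7 × 41
3444 = 2^2 × 3 × 7 × 41
615 = 3 × 5 × 41
LCM(1025, 2870, 3444, 615) = 2^2 × 3 × 5^2 × 7 × 41 = 86100.

86100 minutes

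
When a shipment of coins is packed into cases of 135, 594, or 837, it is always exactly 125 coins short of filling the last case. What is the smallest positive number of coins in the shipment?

Being 125 short of a full case of size k means N ≡ −125 (mod k), i.e. N + 125 is a multiple of each size.
135 = 3^3 × 5
594 = 2 × 3^3 × 11
837 = 3^3 × 31
LCM(135, 594, 837) = 2 × 3^3 × 5 × 11 × 31 = 92070.
Smallest positive N is 92070 − 125 = 91945.

91945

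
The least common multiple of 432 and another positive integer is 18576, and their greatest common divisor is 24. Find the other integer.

1032

gcd × lcm = product of the two integers, so the other integer is (24 × 18576) / 432 = 1032.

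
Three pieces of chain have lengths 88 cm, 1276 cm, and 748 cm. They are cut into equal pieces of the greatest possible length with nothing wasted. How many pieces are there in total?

48

Piece length = gcd(88, 1276, 748).
88 = 2^3 × 11
1276 = 2^2 × 11 × 29
748 = 2^2 × 11 × 17
gcd(88, 1276, 748) = 2^2 × 11 = 44.
Total pieces = 88/44 + 1276/44 + 748/44 = 2 + 29 + 17 = 48.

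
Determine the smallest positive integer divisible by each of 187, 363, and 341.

187 = 11 × 17
363 = 3 × 11^2
341 = 11 × 31
LCM(187, 363, 341) = 3 × 11^2 × 17 × 31 = 191301.

191301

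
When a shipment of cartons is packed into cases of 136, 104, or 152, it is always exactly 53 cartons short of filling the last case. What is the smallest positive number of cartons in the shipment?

33539

Being 53 short of a full case of size k means N ≡ −53 (mod k), i.e. N + 53 is a multiple of each size.
136 = 2^3 × 17
104 = 2^3 × 13
152 = 2^3 × 19
LCM(136, 104, 152) = 2^3 × 13 × 17 × 19 = 33592.
Smallest positive N is 33592 − 53 = 33539.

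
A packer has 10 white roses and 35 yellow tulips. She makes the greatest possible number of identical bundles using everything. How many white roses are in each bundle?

Number of bundles = gcd(10, 35).
10 = 2 × 5
35 = 5 × 7
gcd(10, 35) = 5.
white roses per bundle = 10 / 5 = 2.

2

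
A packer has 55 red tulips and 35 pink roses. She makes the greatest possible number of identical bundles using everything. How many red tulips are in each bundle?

Number of bundles = gcd(55, 35).
55 = 5 × 11
35 = 5 × 7
gcd(55, 35) = 5.
red tulips per bundle = 55 / 5 = 11.

11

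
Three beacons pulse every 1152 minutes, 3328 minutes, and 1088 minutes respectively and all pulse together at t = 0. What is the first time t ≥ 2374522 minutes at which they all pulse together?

Joint pulses occur at multiples of LCM(1152, 3328, 1088).
1152 = 2^7 × 3^2
3328 = 2^8 × 13
1088 = 2^6 × 17
LCM(1152, 3328, 1088) = 2^8 × 3^2 × 13 × 17 = 509184.
Smallest multiple of 509184 that is ≥ 2374522: ⌈2374522/509184⌉ × 509184 = 5 × 509184 = 2545920.

2545920 minutes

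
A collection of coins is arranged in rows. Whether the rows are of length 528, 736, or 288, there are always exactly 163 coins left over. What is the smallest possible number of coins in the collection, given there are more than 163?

73027

N − 163 must be a common multiple of 528, 736, and 288.
528 = 2^4 × 3 × 11
736 = 2^5 × 23
288 = 2^5 × 3^2
LCM(528, 736, 288) = 2^5 × 3^2 × 11 × 23 = 72864.
Smallest N > 163 is LCM + 163 = 72864 + 163 = 73027.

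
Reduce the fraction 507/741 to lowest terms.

13/19

507 = 3 × 13^2
741 = 3 × 13 × 19
gcd(507, 741) = 3 × 13 = 39.
Divide numerator and denominator by 39: 507/741 = 13/19.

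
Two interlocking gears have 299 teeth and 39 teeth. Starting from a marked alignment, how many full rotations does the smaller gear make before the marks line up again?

23 rotations

All finish a whole number of cycles simultaneously at t = LCM of the periods.
299 = 13 × 23
39 = 3 × 13
LCM(299, 39) = 3 × 13 × 23 = 897.
Rotations for period 39: 897 / 39 = 23.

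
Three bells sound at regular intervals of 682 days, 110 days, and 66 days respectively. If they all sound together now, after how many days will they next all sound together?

We need the least common multiple of the intervals.
682 = 2 × 11 × 31
110 = 2 × 5 × 11
66 = 2 × 3 × 11
LCM(682, 110, 66) = 2 × 3 × 5 × 11 × 31 = 10230.

10230 days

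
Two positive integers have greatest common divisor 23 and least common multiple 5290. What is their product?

121670

For any two positive integers, gcd × lcm = product = 23 × 5290 = 121670.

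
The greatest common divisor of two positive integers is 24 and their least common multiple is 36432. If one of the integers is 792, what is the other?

For two integers, gcd × lcm = product, so the other is (24 × 36432) / 792 = 874368 / 792 = 1104.

1104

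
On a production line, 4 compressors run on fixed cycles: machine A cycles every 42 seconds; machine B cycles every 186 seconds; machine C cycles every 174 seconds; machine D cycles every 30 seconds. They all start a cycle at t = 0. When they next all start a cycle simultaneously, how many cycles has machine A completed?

4495 cycles

They are all back at their starting positions together after one LCM of the periods.
42 = 2 × 3 × 7
186 = 2 × 3 × 31
174 = 2 × 3 × 29
30 = 2 × 3 × 5
LCM(42, 186, 174, 30) = 2 × 3 × 5 × 7 × 29 × 31 = 188790.
Cycles for period 42: 188790 / 42 = 4495.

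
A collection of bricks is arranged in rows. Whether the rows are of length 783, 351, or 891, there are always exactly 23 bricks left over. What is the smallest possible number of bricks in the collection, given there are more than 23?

N − 23 must be a common multiple of 783, 351, and 891.
783 = 3^3 × 29
351 = 3^3 × 13
891 = 3^4 × 11
LCM(783, 351, 891) = 3^4 × 11 × 13 × 29 = 335907.
Smallest N > 23 is LCM + 23 = 335907 + 23 = 335930.

335930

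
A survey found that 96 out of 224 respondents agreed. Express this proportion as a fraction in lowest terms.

96 = 2^5 × 3
224 = 2^5 × 7
gcd(96, 224) = 2^5 = 32.
Divide numerator and denominator by 32: 96/224 = 3/7.

3/7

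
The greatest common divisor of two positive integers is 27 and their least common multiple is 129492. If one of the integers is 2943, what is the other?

For two integers, gcd × lcm = product, so the other is (27 × 129492) / 2943 = 3496284 / 2943 = 1188.

1188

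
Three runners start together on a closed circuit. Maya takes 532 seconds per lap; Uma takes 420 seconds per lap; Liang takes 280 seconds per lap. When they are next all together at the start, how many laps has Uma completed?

38 laps

They are all back at their starting positions together after one LCM of the periods.
532 = 2^2 × 7 × 19
420 = 2^2 × 3 × 5 × 7
280 = 2^3 × 5 × 7
LCM(532, 420, 280) = 2^3 × 3 × 5 × 7 × 19 = 15960.
Laps for period 420: 15960 / 420 = 38.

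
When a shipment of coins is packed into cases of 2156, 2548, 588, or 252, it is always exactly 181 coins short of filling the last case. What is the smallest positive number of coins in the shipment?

252071

Being 181 short of a full case of size k means N ≡ −181 (mod k), i.e. N + 181 is a multiple of each size.
2156 = 2^2 × 7^2 × 11
2548 = 2^2 × 7^2 × 13
588 = 2^2 × 3 × 7^2
252 = 2^2 × 3^2 × 7
LCM(2156, 2548, 588, 252) = 2^2 × 3^2 × 7^2 × 11 × 13 = 252252.
Smallest positive N is 252252 − 181 = 252071.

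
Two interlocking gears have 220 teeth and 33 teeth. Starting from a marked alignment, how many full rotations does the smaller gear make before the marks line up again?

20 rotations

They are all back at their starting positions together after one LCM of the periods.
220 = 2^2 × 5 × 11
33 = 3 × 11
LCM(220, 33) = 2^2 × 3 × 5 × 11 = 660.
Rotations for period 33: 660 / 33 = 20.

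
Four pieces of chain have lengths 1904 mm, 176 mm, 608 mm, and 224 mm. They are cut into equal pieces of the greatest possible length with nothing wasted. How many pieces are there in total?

182

Piece length = gcd(1904, 176, 608, 224).
1904 = 2^4 × 7 × 17
176 = 2^4 × 11
608 = 2^5 × 19
224 = 2^5 × 7
gcd(1904, 176, 608, 224) = 2^4 = 16.
Total pieces = 1904/16 + 176/16 + 608/16 + 224/16 = 119 + 11 + 38 + 14 = 182.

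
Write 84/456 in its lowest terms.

84 = 2^2 × 3 × 7
456 = 2^3 × 3 × 19
gcd(84, 456) = 2^2 × 3 = 12.
Divide numerator and denominator by 12: 84/456 = 7/38.

7/38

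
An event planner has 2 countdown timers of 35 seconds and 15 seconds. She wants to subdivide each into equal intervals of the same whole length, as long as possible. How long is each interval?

5 seconds

The interval must divide each timer length; the longest such is the gcd.
35 = 5 × 7
15 = 3 × 5
gcd(35, 15) = 5.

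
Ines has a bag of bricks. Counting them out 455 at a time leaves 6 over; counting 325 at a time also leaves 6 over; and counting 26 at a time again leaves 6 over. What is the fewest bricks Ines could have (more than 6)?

N − 6 must be a common multiple of 455, 325, and 26.
455 = 5 × 7 × 13
325 = 5^2 × 13
26 = 2 × 13
LCM(455, 325, 26) = 2 × 5^2 × 7 × 13 = 4550.
Smallest N > 6 is LCM + 6 = 4550 + 6 = 4556.

4556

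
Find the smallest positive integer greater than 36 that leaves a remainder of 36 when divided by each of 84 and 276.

1968

N − 36 must be a common multiple of 84 and 276.
84 = 2^2 × 3 × 7
276 = 2^2 × 3 × 23
LCM(84, 276) = 2^2 × 3 × 7 × 23 = 1932.
Smallest N > 36 is LCM + 36 = 1932 + 36 = 1968.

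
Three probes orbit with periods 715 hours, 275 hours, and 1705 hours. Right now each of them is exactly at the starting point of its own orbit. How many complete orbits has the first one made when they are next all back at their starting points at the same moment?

All finish a whole number of cycles simultaneously at t = LCM of the periods.
715 = 5 × 11 × 13
275 = 5^2 × 11
1705 = 5 × 11 × 31
LCM(715, 275, 1705) = 5^2 × 11 × 13 × 31 = 110825.
Orbits for period 715: 110825 / 715 = 155.

155 orbits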